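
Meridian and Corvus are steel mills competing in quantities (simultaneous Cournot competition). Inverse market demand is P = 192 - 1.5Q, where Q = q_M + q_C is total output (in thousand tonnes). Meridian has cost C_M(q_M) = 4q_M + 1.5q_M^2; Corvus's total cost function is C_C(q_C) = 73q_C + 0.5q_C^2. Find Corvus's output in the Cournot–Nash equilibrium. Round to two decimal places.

19.86

Meridian's profit: π_M = (192 - 1.5Q)q_M - (4q_M + (3/2)q_M²). Setting ∂π_M/∂q_M = 0: 188 - 6q_M - (3/2)(q_C) = 0.
Corvus's profit: π_C = (192 - 1.5Q)q_C - (73q_C + (1/2)q_C²). Setting ∂π_C/∂q_C = 0: 119 - 4q_C - (3/2)(q_M) = 0.
Best responses: q_M = (188 - (3/2)q_C)/6, q_C = (119 - (3/2)q_M)/4.
Solving the pair: q_M = 26.3678, q_C = 576/29.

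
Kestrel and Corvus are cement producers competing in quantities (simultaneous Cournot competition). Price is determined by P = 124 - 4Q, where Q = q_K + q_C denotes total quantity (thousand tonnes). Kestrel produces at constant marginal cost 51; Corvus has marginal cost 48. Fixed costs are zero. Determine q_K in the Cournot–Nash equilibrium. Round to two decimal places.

5.83

Kestrel's profit: π_K = (124 - 4Q)q_K - (51q_K). Setting ∂π_K/∂q_K = 0: 73 - 8q_K - 4(q_C) = 0.
Corvus's first-order condition: 76 - 8q_C - 4(q_K) = 0.
Best responses: q_K = (73 - 4q_C)/8, q_C = (76 - 4q_K)/8.
Substituting one into the other gives q_K = 35/6 and q_C = 79/12.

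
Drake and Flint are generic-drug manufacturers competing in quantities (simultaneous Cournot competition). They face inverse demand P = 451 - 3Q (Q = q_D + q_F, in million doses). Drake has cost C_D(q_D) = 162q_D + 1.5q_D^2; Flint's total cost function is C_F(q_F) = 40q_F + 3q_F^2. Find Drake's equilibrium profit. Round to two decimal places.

2293.49

Drake's profit: π_D = (451 - 3Q)q_D - (162q_D + (3/2)q_D²). Setting ∂π_D/∂q_D = 0: 289 - 9q_D - 3(q_F) = 0.
Flint's profit: π_F = (451 - 3Q)q_F - (40q_F + 3q_F²). Setting ∂π_F/∂q_F = 0: 411 - 12q_F - 3(q_D) = 0.
Rearranging gives the reaction functions q_D = (289 - 3q_F)/9 and q_F = (411 - 3q_D)/12.
Solving the pair: q_D = 745/33, q_F = 944/33.
Price P = 451 - 3·(563/11) = 297.4545.
Drake's profit: 297.4545·(745/33) - 162·(745/33) - (3/2)(745/33)² = 2293.4917.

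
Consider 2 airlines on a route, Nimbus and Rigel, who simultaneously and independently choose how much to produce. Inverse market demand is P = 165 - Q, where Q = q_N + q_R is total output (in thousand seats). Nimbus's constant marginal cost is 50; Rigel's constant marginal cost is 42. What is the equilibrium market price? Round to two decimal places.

85.67

Nimbus's profit: π_N = (165 - Q)q_N - (50q_N). Setting ∂π_N/∂q_N = 0: 115 - 2q_N - (q_R) = 0.
Rigel's first-order condition: 123 - 2q_R - (q_N) = 0.
Rearranging gives the reaction functions q_N = (115 - q_R)/2 and q_R = (123 - q_N)/2.
Solving the pair: q_N = 107/3, q_R = 131/3.
Total output Q = 238/3, so price P = 165 - 238/3 = 257/3.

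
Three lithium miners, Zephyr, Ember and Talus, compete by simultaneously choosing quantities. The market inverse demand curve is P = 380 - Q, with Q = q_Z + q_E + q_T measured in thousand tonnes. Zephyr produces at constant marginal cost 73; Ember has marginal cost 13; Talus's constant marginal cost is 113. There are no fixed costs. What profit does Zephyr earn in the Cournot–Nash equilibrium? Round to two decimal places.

Zephyr's profit: π_Z = (380 - Q)q_Z - (73q_Z). Setting ∂π_Z/∂q_Z = 0: 307 - 2q_Z - (q_E + q_T) = 0.
Ember's first-order condition: 367 - 2q_E - (q_Z + q_T) = 0.
Talus's profit: π_T = (380 - Q)q_T - (113q_T). Setting ∂π_T/∂q_T = 0: 267 - 2q_T - (q_Z + q_E) = 0.
Adding the 3 conditions: 941 − 2Q − 2Q = 0, i.e. Q = 941/4.
Back-substituting: q_Z = (307 − 941/4) = 287/4, q_E = (367 − 941/4) = 527/4, q_T = (267 − 941/4) = 127/4.
Price P = 380 - 941/4 = 579/4.
Zephyr's profit: (579/4 - 73)·(287/4) = 5148.0625.

5148.06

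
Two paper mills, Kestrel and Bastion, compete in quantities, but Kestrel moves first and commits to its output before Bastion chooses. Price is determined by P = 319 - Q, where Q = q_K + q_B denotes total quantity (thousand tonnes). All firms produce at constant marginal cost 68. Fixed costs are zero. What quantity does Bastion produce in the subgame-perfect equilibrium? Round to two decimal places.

The follower Bastion best-responds to any q_K: π_B = (319 - Q)q_B - 68q_B.
Setting the follower's marginal profit to zero, 251 - q_K - 2q_B = 0, i.e. q_B = (251 - q_K)/2.
The leader anticipates this reaction. Substituting into P = 319 - Q gives P = 387/2 - (1/2)q_K, so π_K = (387/2 - (1/2)q_K)q_K - 68q_K.
The leader's first-order condition 251/2 - q_K = 0 yields q_K = 251/2.
Then q_B = (251 - 251/2)/2 = 251/4.

62.75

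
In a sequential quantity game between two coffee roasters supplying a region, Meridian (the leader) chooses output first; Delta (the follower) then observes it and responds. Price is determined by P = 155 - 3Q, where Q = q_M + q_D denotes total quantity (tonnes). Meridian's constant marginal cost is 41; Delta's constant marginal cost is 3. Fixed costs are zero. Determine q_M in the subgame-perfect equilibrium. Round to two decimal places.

12.67

The follower Delta best-responds to any q_M: π_D = (155 - 3Q)q_D - 3q_D.
Setting the follower's marginal profit to zero, 152 - 3q_M - 6q_D = 0, i.e. q_D = (152 - 3q_M)/6.
Meridian substitutes q_D(q_M) into its own profit: π_M = q_M(155 - 3q_M - (152 - 3q_M)/2) - 41q_M = (79 - (3/2)q_M)q_M - 41q_M.
Leader FOC: 38 - 3q_M = 0, so q_M = 38/3.
Then q_D = (152 - 3·(38/3))/6 = 19.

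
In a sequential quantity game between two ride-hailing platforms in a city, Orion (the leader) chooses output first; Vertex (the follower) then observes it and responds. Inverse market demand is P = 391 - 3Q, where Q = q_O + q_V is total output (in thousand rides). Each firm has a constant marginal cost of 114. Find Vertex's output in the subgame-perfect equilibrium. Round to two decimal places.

The follower Vertex best-responds to any q_O: π_V = (391 - 3Q)q_V - 114q_V.
∂π_V/∂q_V = 277 - 3q_O - 6q_V = 0 gives the reaction function q_V = (277 - 3q_O)/6.
The leader anticipates this reaction. Substituting into P = 391 - 3Q gives P = 505/2 - (3/2)q_O, so π_O = (505/2 - (3/2)q_O)q_O - 114q_O.
Leader FOC: 277/2 - 3q_O = 0, so q_O = 277/6.
Then q_V = (277 - 3·(277/6))/6 = 277/12.

23.08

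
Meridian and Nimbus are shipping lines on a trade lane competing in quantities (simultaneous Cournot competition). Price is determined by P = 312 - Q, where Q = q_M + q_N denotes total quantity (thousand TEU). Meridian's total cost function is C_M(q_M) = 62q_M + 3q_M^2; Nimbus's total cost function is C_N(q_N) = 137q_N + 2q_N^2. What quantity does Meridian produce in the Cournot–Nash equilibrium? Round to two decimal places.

28.19

Meridian's profit: π_M = (312 - Q)q_M - (62q_M + 3q_M²). Setting ∂π_M/∂q_M = 0: 250 - 8q_M - (q_N) = 0.
Nimbus's first-order condition: 175 - 6q_N - (q_M) = 0.
Rearranging gives the reaction functions q_M = (250 - q_N)/8 and q_N = (175 - q_M)/6.
Substituting one into the other gives q_M = 1325/47 and q_N = 1150/47.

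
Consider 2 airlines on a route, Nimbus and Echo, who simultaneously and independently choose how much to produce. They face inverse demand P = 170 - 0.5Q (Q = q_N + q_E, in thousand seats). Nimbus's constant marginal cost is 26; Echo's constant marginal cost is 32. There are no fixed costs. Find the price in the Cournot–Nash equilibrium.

76

Nimbus's profit: π_N = (170 - 0.5Q)q_N - (26q_N). Setting ∂π_N/∂q_N = 0: 144 - q_N - (1/2)(q_E) = 0.
Echo's profit: π_E = (170 - 0.5Q)q_E - (32q_E). Setting ∂π_E/∂q_E = 0: 138 - q_E - (1/2)(q_N) = 0.
So q_N = (144 - (1/2)q_E) and q_E = (138 - (1/2)q_N).
Solving the pair: q_N = 100, q_E = 88.
Total output Q = 188, so price P = 170 - (1/2)·188 = 76.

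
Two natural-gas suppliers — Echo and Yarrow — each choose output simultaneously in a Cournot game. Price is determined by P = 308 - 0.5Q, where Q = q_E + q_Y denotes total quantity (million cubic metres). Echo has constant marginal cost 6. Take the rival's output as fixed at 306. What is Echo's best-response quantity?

With the rival's output fixed at 306, Echo's profit is π_E = (308 - (1/2)·306 - (1/2)q_E)q_E - (6q_E) = (155 - (1/2)q_E)q_E - (6q_E).
∂π_E/∂q_E = 149 - q_E = 0, so q_E = 149.

149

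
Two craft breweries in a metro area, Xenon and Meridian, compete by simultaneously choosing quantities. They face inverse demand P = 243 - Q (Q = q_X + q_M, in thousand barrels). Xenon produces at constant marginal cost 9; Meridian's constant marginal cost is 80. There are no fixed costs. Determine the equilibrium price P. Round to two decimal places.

110.67

Xenon's profit: π_X = (243 - Q)q_X - (9q_X). Setting ∂π_X/∂q_X = 0: 234 - 2q_X - (q_M) = 0.
Meridian's first-order condition: 163 - 2q_M - (q_X) = 0.
Best responses: q_X = (234 - q_M)/2, q_M = (163 - q_X)/2.
Solving the pair: q_X = 305/3, q_M = 92/3.
Total output Q = 397/3, so price P = 243 - 397/3 = 332/3.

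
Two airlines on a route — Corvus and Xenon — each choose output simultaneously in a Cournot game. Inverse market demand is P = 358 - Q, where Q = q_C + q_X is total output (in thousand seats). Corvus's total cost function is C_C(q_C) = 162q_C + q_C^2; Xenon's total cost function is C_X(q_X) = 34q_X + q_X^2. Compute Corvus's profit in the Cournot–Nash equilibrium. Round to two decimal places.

1880.89

Corvus's profit: π_C = (358 - Q)q_C - (162q_C + q_C²). Setting ∂π_C/∂q_C = 0: 196 - 4q_C - (q_X) = 0.
Xenon's first-order condition: 324 - 4q_X - (q_C) = 0.
Best responses: q_C = (196 - q_X)/4, q_X = (324 - q_C)/4.
Substituting one into the other gives q_C = 92/3 and q_X = 220/3.
Price P = 358 - 104 = 254.
Corvus's profit: 254·(92/3) - 162·(92/3) - (92/3)² = 1880.8889.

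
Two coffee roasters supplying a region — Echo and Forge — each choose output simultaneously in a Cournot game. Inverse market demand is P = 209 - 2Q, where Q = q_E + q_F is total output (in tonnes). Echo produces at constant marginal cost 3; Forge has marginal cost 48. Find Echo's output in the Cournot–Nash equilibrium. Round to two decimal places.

Echo's profit: π_E = (209 - 2Q)q_E - (3q_E). Setting ∂π_E/∂q_E = 0: 206 - 4q_E - 2(q_F) = 0.
Forge's first-order condition: 161 - 4q_F - 2(q_E) = 0.
So q_E = (206 - 2q_F)/4 and q_F = (161 - 2q_E)/4.
Substituting one into the other gives q_E = 251/6 and q_F = 58/3.

41.83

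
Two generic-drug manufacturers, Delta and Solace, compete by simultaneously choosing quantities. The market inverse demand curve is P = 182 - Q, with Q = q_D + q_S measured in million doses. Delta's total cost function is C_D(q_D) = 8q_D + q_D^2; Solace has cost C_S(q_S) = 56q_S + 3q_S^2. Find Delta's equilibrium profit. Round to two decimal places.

Delta's profit: π_D = (182 - Q)q_D - (8q_D + q_D²). Setting ∂π_D/∂q_D = 0: 174 - 4q_D - (q_S) = 0.
Solace's profit: π_S = (182 - Q)q_S - (56q_S + 3q_S²). Setting ∂π_S/∂q_S = 0: 126 - 8q_S - (q_D) = 0.
Best responses: q_D = (174 - q_S)/4, q_S = (126 - q_D)/8.
Substituting one into the other gives q_D = 1266/31 and q_S = 330/31.
Price P = 182 - 1596/31 = 130.5161.
Delta's profit: 130.5161·(1266/31) - 8·(1266/31) - (1266/31)² = 3335.6004.

3335.60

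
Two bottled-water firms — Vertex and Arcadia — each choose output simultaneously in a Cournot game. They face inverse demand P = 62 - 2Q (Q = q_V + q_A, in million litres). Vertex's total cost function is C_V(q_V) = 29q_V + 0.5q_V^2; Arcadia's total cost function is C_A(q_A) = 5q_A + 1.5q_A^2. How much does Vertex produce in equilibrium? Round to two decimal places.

3.77

Vertex's profit: π_V = (62 - 2Q)q_V - (29q_V + (1/2)q_V²). Setting ∂π_V/∂q_V = 0: 33 - 5q_V - 2(q_A) = 0.
Arcadia's profit: π_A = (62 - 2Q)q_A - (5q_A + (3/2)q_A²). Setting ∂π_A/∂q_A = 0: 57 - 7q_A - 2(q_V) = 0.
So q_V = (33 - 2q_A)/5 and q_A = (57 - 2q_V)/7.
Solving the pair: q_V = 117/31, q_A = 219/31.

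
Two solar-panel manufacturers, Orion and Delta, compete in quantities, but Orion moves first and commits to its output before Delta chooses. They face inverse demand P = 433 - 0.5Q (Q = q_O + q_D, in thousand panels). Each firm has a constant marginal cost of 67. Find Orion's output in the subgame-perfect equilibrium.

Solve by backward induction. Given q_O, the follower Delta maximises π_D = (433 - (1/2)q_O - (1/2)q_D)q_D - 67q_D.
Follower FOC: 366 - (1/2)q_O - q_D = 0, so q_D(q_O) = (366 - (1/2)q_O).
The leader anticipates this reaction. Substituting into P = 433 - 0.5Q gives P = 250 - (1/4)q_O, so π_O = (250 - (1/4)q_O)q_O - 67q_O.
Leader FOC: 183 - (1/2)q_O = 0, so q_O = 366.
Then q_D = (366 - (1/2)·366) = 183.

366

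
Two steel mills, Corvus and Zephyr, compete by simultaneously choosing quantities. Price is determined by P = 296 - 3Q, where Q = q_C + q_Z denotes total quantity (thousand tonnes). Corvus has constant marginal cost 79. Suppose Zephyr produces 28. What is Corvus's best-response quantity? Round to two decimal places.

22.17

With the rival's output fixed at 28, Corvus's profit is π_C = (296 - 3·28 - 3q_C)q_C - (79q_C) = (212 - 3q_C)q_C - (79q_C).
∂π_C/∂q_C = 133 - 6q_C = 0, so q_C = 133/6.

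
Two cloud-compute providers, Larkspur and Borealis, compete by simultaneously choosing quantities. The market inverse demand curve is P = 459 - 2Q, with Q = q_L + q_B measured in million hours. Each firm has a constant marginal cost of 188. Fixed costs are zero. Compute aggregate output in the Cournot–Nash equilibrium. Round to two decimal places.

A representative firm's profit is π_i = q_i(459 - 2Q) - 188q_i.
Setting ∂π_i/∂q_i = 0 with rivals' quantities fixed: 271 - 4q_i - 2q_j = 0.
With identical firms every q_j equals q_i, so q_j = q_i and 271 = 6q_i, giving q_i = 271/6.
Total output Q = 271/6 + 271/6 = 271/3.

90.33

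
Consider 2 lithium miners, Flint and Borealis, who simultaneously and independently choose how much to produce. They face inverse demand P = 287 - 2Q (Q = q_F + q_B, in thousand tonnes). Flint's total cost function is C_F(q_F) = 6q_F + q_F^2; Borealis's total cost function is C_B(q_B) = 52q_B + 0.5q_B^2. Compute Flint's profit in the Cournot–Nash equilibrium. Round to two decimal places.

Flint's profit: π_F = (287 - 2Q)q_F - (6q_F + q_F²). Setting ∂π_F/∂q_F = 0: 281 - 6q_F - 2(q_B) = 0.
Borealis's profit: π_B = (287 - 2Q)q_B - (52q_B + (1/2)q_B²). Setting ∂π_B/∂q_B = 0: 235 - 5q_B - 2(q_F) = 0.
So q_F = (281 - 2q_B)/6 and q_B = (235 - 2q_F)/5.
Solving the pair: q_F = 935/26, q_B = 424/13.
Price P = 287 - 2·(1783/26) = 1948/13.
Flint's profit: (1948/13)·(935/26) - 6·(935/26) - (935/26)² = 3879.6967.

3879.70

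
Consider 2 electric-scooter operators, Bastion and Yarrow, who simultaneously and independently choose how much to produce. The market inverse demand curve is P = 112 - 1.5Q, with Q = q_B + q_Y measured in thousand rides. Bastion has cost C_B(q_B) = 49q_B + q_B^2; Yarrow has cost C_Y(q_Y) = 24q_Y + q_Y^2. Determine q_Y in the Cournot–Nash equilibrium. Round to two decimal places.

15.19

Bastion's profit: π_B = (112 - 1.5Q)q_B - (49q_B + q_B²). Setting ∂π_B/∂q_B = 0: 63 - 5q_B - (3/2)(q_Y) = 0.
Yarrow's first-order condition: 88 - 5q_Y - (3/2)(q_B) = 0.
Best responses: q_B = (63 - (3/2)q_Y)/5, q_Y = (88 - (3/2)q_B)/5.
Substituting one into the other gives q_B = 732/91 and q_Y = 1382/91.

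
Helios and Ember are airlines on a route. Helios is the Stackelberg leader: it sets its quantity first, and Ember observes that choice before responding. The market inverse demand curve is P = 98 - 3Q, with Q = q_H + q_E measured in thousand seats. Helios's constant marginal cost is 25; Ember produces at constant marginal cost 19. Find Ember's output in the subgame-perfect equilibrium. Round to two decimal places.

7.58

Solve by backward induction. Given q_H, the follower Ember maximises π_E = (98 - 3q_H - 3q_E)q_E - 19q_E.
Follower FOC: 79 - 3q_H - 6q_E = 0, so q_E(q_H) = (79 - 3q_H)/6.
Helios substitutes q_E(q_H) into its own profit: π_H = q_H(98 - 3q_H - (79 - 3q_H)/2) - 25q_H = (117/2 - (3/2)q_H)q_H - 25q_H.
Leader FOC: 67/2 - 3q_H = 0, so q_H = 67/6.
Then q_E = (79 - 3·(67/6))/6 = 91/12.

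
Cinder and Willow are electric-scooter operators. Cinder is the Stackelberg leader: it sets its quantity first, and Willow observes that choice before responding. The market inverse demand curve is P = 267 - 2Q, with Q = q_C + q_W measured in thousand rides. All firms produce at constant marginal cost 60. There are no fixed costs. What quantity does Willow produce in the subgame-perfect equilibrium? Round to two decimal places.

Solve by backward induction. Given q_C, the follower Willow maximises π_W = (267 - 2q_C - 2q_W)q_W - 60q_W.
Follower FOC: 207 - 2q_C - 4q_W = 0, so q_W(q_C) = (207 - 2q_C)/4.
The leader anticipates this reaction. Substituting into P = 267 - 2Q gives P = 327/2 - q_C, so π_C = (327/2 - q_C)q_C - 60q_C.
The leader's first-order condition 207/2 - 2q_C = 0 yields q_C = 207/4.
Then q_W = (207 - 2·(207/4))/4 = 207/8.

25.88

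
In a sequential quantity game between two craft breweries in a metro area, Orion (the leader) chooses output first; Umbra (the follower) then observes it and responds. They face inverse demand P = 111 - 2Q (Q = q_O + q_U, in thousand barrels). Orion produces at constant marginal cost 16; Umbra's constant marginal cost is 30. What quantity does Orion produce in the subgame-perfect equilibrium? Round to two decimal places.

Solve by backward induction. Given q_O, the follower Umbra maximises π_U = (111 - 2q_O - 2q_U)q_U - 30q_U.
∂π_U/∂q_U = 81 - 2q_O - 4q_U = 0 gives the reaction function q_U = (81 - 2q_O)/4.
Orion substitutes q_U(q_O) into its own profit: π_O = q_O(111 - 2q_O - (81 - 2q_O)/2) - 16q_O = (141/2 - q_O)q_O - 16q_O.
Leader FOC: 109/2 - 2q_O = 0, so q_O = 109/4.
Then q_U = (81 - 2·(109/4))/4 = 53/8.

27.25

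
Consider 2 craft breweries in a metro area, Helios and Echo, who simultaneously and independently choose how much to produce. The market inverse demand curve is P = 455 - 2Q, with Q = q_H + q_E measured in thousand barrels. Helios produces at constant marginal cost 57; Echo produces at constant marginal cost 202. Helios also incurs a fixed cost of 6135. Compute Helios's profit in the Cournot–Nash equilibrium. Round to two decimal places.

10245.50

Helios's profit: π_H = (455 - 2Q)q_H - (57q_H). Setting ∂π_H/∂q_H = 0: 398 - 4q_H - 2(q_E) = 0.
Echo's profit: π_E = (455 - 2Q)q_E - (202q_E). Setting ∂π_E/∂q_E = 0: 253 - 4q_E - 2(q_H) = 0.
Rearranging gives the reaction functions q_H = (398 - 2q_E)/4 and q_E = (253 - 2q_H)/4.
Substituting one into the other gives q_H = 181/2 and q_E = 18.
Price P = 455 - 2·(217/2) = 238.
Helios's profit: (238 - 57)·(181/2) - 6135 = 10245.5000.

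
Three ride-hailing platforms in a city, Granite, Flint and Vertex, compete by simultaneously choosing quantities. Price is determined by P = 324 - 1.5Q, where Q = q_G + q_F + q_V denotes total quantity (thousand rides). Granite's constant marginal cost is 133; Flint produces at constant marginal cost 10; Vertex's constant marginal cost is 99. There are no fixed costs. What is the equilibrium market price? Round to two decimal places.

Granite's profit: π_G = (324 - 1.5Q)q_G - (133q_G). Setting ∂π_G/∂q_G = 0: 191 - 3q_G - (3/2)(q_F + q_V) = 0.
Flint's first-order condition: 314 - 3q_F - (3/2)(q_G + q_V) = 0.
Vertex's first-order condition: 225 - 3q_V - (3/2)(q_G + q_F) = 0.
Adding the 3 conditions: 730 − 3Q − 3Q = 0, i.e. Q = 365/3.
Back-substituting: q_G = (191 − 365/2)/(3/2) = 17/3, q_F = (314 − 365/2)/(3/2) = 263/3, q_V = (225 − 365/2)/(3/2) = 85/3.
Total output Q = 365/3, so price P = 324 - (3/2)·(365/3) = 283/2.

141.50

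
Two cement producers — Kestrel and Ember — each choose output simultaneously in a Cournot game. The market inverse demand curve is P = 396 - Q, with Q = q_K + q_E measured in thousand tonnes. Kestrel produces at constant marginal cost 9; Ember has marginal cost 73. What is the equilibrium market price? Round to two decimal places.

159.33

Kestrel's profit: π_K = (396 - Q)q_K - (9q_K). Setting ∂π_K/∂q_K = 0: 387 - 2q_K - (q_E) = 0.
Ember's profit: π_E = (396 - Q)q_E - (73q_E). Setting ∂π_E/∂q_E = 0: 323 - 2q_E - (q_K) = 0.
Best responses: q_K = (387 - q_E)/2, q_E = (323 - q_K)/2.
Substituting one into the other gives q_K = 451/3 and q_E = 259/3.
Total output Q = 710/3, so price P = 396 - 710/3 = 478/3.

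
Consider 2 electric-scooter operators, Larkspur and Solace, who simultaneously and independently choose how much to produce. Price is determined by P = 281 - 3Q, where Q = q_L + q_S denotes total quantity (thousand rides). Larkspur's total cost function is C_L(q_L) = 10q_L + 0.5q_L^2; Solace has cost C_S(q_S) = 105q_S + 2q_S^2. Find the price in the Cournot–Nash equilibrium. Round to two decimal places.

Larkspur's profit: π_L = (281 - 3Q)q_L - (10q_L + (1/2)q_L²). Setting ∂π_L/∂q_L = 0: 271 - 7q_L - 3(q_S) = 0.
Solace's profit: π_S = (281 - 3Q)q_S - (105q_S + 2q_S²). Setting ∂π_S/∂q_S = 0: 176 - 10q_S - 3(q_L) = 0.
Rearranging gives the reaction functions q_L = (271 - 3q_S)/7 and q_S = (176 - 3q_L)/10.
Substituting one into the other gives q_L = 35.7705 and q_S = 419/61.
Total output Q = 42.6393, so price P = 281 - 3·42.6393 = 153.0820.

153.08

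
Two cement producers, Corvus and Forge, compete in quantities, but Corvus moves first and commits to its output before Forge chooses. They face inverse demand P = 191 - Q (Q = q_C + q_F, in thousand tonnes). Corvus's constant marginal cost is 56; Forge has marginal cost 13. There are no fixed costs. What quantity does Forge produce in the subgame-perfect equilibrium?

The follower Forge best-responds to any q_C: π_F = (191 - Q)q_F - 13q_F.
∂π_F/∂q_F = 178 - q_C - 2q_F = 0 gives the reaction function q_F = (178 - q_C)/2.
Corvus substitutes q_F(q_C) into its own profit: π_C = q_C(191 - q_C - (178 - q_C)/2) - 56q_C = (102 - (1/2)q_C)q_C - 56q_C.
The leader's first-order condition 46 - q_C = 0 yields q_C = 46.
Then q_F = (178 - 46)/2 = 66.

66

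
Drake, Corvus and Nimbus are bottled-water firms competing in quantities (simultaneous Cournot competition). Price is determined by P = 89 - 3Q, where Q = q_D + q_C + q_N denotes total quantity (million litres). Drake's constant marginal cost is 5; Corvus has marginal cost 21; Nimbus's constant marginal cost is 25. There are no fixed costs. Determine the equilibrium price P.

Drake's profit: π_D = (89 - 3Q)q_D - (5q_D). Setting ∂π_D/∂q_D = 0: 84 - 6q_D - 3(q_C + q_N) = 0.
Corvus's profit: π_C = (89 - 3Q)q_C - (21q_C). Setting ∂π_C/∂q_C = 0: 68 - 6q_C - 3(q_D + q_N) = 0.
Nimbus's profit: π_N = (89 - 3Q)q_N - (25q_N). Setting ∂π_N/∂q_N = 0: 64 - 6q_N - 3(q_D + q_C) = 0.
Summing all 3 equations gives 216 − 12Q = 0, hence Q = 18.
Back-substituting: q_D = (84 − 54)/3 = 10, q_C = (68 − 54)/3 = 14/3, q_N = (64 − 54)/3 = 10/3.
Total output Q = 18, so price P = 89 - 3·18 = 35.

35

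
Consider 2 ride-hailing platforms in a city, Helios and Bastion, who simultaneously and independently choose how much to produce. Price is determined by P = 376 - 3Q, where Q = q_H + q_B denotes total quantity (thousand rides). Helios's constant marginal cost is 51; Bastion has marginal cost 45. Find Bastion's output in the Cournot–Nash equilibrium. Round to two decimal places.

Helios's profit: π_H = (376 - 3Q)q_H - (51q_H). Setting ∂π_H/∂q_H = 0: 325 - 6q_H - 3(q_B) = 0.
Bastion's profit: π_B = (376 - 3Q)q_B - (45q_B). Setting ∂π_B/∂q_B = 0: 331 - 6q_B - 3(q_H) = 0.
Rearranging gives the reaction functions q_H = (325 - 3q_B)/6 and q_B = (331 - 3q_H)/6.
Substituting one into the other gives q_H = 319/9 and q_B = 337/9.

37.44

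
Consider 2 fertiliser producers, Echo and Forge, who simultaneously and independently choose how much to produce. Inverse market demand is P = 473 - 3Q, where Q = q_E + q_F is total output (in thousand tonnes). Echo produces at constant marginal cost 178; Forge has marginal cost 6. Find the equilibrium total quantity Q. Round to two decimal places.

84.67

Echo's profit: π_E = (473 - 3Q)q_E - (178q_E). Setting ∂π_E/∂q_E = 0: 295 - 6q_E - 3(q_F) = 0.
Forge's profit: π_F = (473 - 3Q)q_F - (6q_F). Setting ∂π_F/∂q_F = 0: 467 - 6q_F - 3(q_E) = 0.
Best responses: q_E = (295 - 3q_F)/6, q_F = (467 - 3q_E)/6.
Solving the pair: q_E = 41/3, q_F = 71.
Total output Q = 41/3 + 71 = 254/3.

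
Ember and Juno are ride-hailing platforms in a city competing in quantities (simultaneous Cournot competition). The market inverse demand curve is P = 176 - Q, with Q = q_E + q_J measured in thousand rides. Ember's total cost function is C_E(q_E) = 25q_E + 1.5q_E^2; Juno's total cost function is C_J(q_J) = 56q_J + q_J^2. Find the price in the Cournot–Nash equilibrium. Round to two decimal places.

126.89

Ember's profit: π_E = (176 - Q)q_E - (25q_E + (3/2)q_E²). Setting ∂π_E/∂q_E = 0: 151 - 5q_E - (q_J) = 0.
Juno's first-order condition: 120 - 4q_J - (q_E) = 0.
Rearranging gives the reaction functions q_E = (151 - q_J)/5 and q_J = (120 - q_E)/4.
Substituting one into the other gives q_E = 484/19 and q_J = 449/19.
Total output Q = 933/19, so price P = 176 - 933/19 = 126.8947.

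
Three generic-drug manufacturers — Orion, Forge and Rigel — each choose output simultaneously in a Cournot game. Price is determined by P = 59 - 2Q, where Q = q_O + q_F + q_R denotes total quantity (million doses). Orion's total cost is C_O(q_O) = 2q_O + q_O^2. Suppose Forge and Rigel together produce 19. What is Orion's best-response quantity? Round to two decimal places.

3.17

With rivals' combined output fixed at 19, Orion's profit is π_O = (59 - 2·19 - 2q_O)q_O - (2q_O + q_O²) = (21 - 2q_O)q_O - (2q_O + q_O²).
∂π_O/∂q_O = 19 - 6q_O = 0, so q_O = 19/6.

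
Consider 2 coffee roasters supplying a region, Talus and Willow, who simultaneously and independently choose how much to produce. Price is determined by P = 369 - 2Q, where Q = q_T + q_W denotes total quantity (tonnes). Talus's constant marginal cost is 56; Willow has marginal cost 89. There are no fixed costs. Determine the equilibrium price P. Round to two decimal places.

171.33

Talus's profit: π_T = (369 - 2Q)q_T - (56q_T). Setting ∂π_T/∂q_T = 0: 313 - 4q_T - 2(q_W) = 0.
Willow's first-order condition: 280 - 4q_W - 2(q_T) = 0.
So q_T = (313 - 2q_W)/4 and q_W = (280 - 2q_T)/4.
Substituting one into the other gives q_T = 173/3 and q_W = 247/6.
Total output Q = 593/6, so price P = 369 - 2·(593/6) = 514/3.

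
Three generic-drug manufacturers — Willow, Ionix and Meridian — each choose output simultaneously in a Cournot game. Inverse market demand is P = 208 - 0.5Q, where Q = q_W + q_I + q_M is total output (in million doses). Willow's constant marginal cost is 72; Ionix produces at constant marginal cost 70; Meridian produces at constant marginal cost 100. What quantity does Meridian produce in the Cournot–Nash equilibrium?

25

Willow's profit: π_W = (208 - 0.5Q)q_W - (72q_W). Setting ∂π_W/∂q_W = 0: 136 - q_W - (1/2)(q_I + q_M) = 0.
Ionix's profit: π_I = (208 - 0.5Q)q_I - (70q_I). Setting ∂π_I/∂q_I = 0: 138 - q_I - (1/2)(q_W + q_M) = 0.
Meridian's first-order condition: 108 - q_M - (1/2)(q_W + q_I) = 0.
Adding the 3 conditions: 382 − Q − Q = 0, i.e. Q = 191.
Back-substituting: q_W = (136 − 191/2)/(1/2) = 81, q_I = (138 − 191/2)/(1/2) = 85, q_M = (108 − 191/2)/(1/2) = 25.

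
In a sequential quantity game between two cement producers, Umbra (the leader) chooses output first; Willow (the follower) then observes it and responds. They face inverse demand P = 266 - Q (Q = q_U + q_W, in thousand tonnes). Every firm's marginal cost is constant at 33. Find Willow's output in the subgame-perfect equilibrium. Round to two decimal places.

Solve by backward induction. Given q_U, the follower Willow maximises π_W = (266 - q_U - q_W)q_W - 33q_W.
Follower FOC: 233 - q_U - 2q_W = 0, so q_W(q_U) = (233 - q_U)/2.
Umbra substitutes q_W(q_U) into its own profit: π_U = q_U(266 - q_U - (233 - q_U)/2) - 33q_U = (299/2 - (1/2)q_U)q_U - 33q_U.
Leader FOC: 233/2 - q_U = 0, so q_U = 233/2.
Then q_W = (233 - 233/2)/2 = 233/4.

58.25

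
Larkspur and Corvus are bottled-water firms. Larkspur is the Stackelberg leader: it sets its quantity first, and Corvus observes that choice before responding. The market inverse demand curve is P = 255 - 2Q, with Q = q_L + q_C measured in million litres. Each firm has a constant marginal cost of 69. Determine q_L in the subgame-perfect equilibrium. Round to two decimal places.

The follower Corvus best-responds to any q_L: π_C = (255 - 2Q)q_C - 69q_C.
∂π_C/∂q_C = 186 - 2q_L - 4q_C = 0 gives the reaction function q_C = (186 - 2q_L)/4.
The leader anticipates this reaction. Substituting into P = 255 - 2Q gives P = 162 - q_L, so π_L = (162 - q_L)q_L - 69q_L.
The leader's first-order condition 93 - 2q_L = 0 yields q_L = 93/2.
Then q_C = (186 - 2·(93/2))/4 = 93/4.

46.50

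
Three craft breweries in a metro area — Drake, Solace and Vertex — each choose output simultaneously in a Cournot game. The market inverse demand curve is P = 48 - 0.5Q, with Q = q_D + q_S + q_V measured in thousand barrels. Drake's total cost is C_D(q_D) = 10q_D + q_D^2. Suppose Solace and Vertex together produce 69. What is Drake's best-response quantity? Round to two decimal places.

1.17

With rivals' combined output fixed at 69, Drake's profit is π_D = (48 - (1/2)·69 - (1/2)q_D)q_D - (10q_D + q_D²) = (27/2 - (1/2)q_D)q_D - (10q_D + q_D²).
∂π_D/∂q_D = 7/2 - 3q_D = 0, so q_D = 7/6.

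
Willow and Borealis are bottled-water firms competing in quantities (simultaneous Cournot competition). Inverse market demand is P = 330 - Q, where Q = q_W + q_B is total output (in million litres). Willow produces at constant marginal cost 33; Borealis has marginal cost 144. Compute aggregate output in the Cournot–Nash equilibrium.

Willow's profit: π_W = (330 - Q)q_W - (33q_W). Setting ∂π_W/∂q_W = 0: 297 - 2q_W - (q_B) = 0.
Borealis's profit: π_B = (330 - Q)q_B - (144q_B). Setting ∂π_B/∂q_B = 0: 186 - 2q_B - (q_W) = 0.
Rearranging gives the reaction functions q_W = (297 - q_B)/2 and q_B = (186 - q_W)/2.
Substituting one into the other gives q_W = 136 and q_B = 25.
Total output Q = 136 + 25 = 161.

161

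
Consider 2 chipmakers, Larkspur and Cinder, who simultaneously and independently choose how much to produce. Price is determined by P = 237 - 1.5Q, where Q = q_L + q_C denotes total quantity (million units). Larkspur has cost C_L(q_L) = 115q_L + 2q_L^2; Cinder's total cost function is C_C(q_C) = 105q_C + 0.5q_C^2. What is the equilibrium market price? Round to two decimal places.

Larkspur's profit: π_L = (237 - 1.5Q)q_L - (115q_L + 2q_L²). Setting ∂π_L/∂q_L = 0: 122 - 7q_L - (3/2)(q_C) = 0.
Cinder's profit: π_C = (237 - 1.5Q)q_C - (105q_C + (1/2)q_C²). Setting ∂π_C/∂q_C = 0: 132 - 4q_C - (3/2)(q_L) = 0.
Rearranging gives the reaction functions q_L = (122 - (3/2)q_C)/7 and q_C = (132 - (3/2)q_L)/4.
Substituting one into the other gives q_L = 1160/103 and q_C = 28.7767.
Total output Q = 40.0388, so price P = 237 - (3/2)·40.0388 = 176.9417.

176.94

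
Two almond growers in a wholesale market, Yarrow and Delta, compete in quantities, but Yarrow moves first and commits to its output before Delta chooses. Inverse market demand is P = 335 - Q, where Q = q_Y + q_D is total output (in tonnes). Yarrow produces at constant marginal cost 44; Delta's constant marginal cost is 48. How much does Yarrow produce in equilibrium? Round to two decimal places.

147.50

Solve by backward induction. Given q_Y, the follower Delta maximises π_D = (335 - q_Y - q_D)q_D - 48q_D.
∂π_D/∂q_D = 287 - q_Y - 2q_D = 0 gives the reaction function q_D = (287 - q_Y)/2.
Yarrow substitutes q_D(q_Y) into its own profit: π_Y = q_Y(335 - q_Y - (287 - q_Y)/2) - 44q_Y = (383/2 - (1/2)q_Y)q_Y - 44q_Y.
The leader's first-order condition 295/2 - q_Y = 0 yields q_Y = 295/2.
Then q_D = (287 - 295/2)/2 = 279/4.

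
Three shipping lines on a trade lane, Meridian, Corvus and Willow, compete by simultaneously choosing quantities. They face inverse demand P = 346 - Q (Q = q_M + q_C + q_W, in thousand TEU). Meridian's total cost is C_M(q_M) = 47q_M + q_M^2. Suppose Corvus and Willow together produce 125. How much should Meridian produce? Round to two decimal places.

With rivals' combined output fixed at 125, Meridian's profit is π_M = (346 - 125 - q_M)q_M - (47q_M + q_M²) = (221 - q_M)q_M - (47q_M + q_M²).
∂π_M/∂q_M = 174 - 4q_M = 0, so q_M = 87/2.

43.50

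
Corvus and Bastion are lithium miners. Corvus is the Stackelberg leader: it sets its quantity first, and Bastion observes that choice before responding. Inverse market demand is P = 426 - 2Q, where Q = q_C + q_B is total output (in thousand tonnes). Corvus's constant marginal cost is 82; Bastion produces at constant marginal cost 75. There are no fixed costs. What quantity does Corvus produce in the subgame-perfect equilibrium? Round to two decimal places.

84.25

The follower Bastion best-responds to any q_C: π_B = (426 - 2Q)q_B - 75q_B.
Setting the follower's marginal profit to zero, 351 - 2q_C - 4q_B = 0, i.e. q_B = (351 - 2q_C)/4.
The leader anticipates this reaction. Substituting into P = 426 - 2Q gives P = 501/2 - q_C, so π_C = (501/2 - q_C)q_C - 82q_C.
Maximising: ∂π_C/∂q_C = 337/2 - 2q_C = 0, giving q_C = 337/4.
Then q_B = (351 - 2·(337/4))/4 = 365/8.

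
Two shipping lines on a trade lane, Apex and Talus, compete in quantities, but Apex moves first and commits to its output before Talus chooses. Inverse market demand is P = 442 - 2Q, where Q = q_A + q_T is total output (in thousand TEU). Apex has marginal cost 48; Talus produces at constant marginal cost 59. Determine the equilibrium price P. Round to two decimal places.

149.25

The follower Talus best-responds to any q_A: π_T = (442 - 2Q)q_T - 59q_T.
Follower FOC: 383 - 2q_A - 4q_T = 0, so q_T(q_A) = (383 - 2q_A)/4.
Apex substitutes q_T(q_A) into its own profit: π_A = q_A(442 - 2q_A - (383 - 2q_A)/2) - 48q_A = (501/2 - q_A)q_A - 48q_A.
Leader FOC: 405/2 - 2q_A = 0, so q_A = 405/4.
Then q_T = (383 - 2·(405/4))/4 = 361/8.
Total output Q = 1171/8, so price P = 442 - 2·(1171/8) = 597/4.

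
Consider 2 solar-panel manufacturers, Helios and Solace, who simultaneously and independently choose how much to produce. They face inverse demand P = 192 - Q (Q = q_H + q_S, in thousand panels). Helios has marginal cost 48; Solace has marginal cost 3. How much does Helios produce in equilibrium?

Helios's profit: π_H = (192 - Q)q_H - (48q_H). Setting ∂π_H/∂q_H = 0: 144 - 2q_H - (q_S) = 0.
Solace's profit: π_S = (192 - Q)q_S - (3q_S). Setting ∂π_S/∂q_S = 0: 189 - 2q_S - (q_H) = 0.
Best responses: q_H = (144 - q_S)/2, q_S = (189 - q_H)/2.
Solving the pair: q_H = 33, q_S = 78.

33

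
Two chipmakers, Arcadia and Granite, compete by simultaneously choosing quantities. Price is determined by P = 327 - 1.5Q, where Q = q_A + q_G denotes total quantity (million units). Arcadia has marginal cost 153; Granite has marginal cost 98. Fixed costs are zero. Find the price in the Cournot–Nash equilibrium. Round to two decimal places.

Arcadia's profit: π_A = (327 - 1.5Q)q_A - (153q_A). Setting ∂π_A/∂q_A = 0: 174 - 3q_A - (3/2)(q_G) = 0.
Granite's first-order condition: 229 - 3q_G - (3/2)(q_A) = 0.
So q_A = (174 - (3/2)q_G)/3 and q_G = (229 - (3/2)q_A)/3.
Solving the pair: q_A = 238/9, q_G = 568/9.
Total output Q = 806/9, so price P = 327 - (3/2)·(806/9) = 578/3.

192.67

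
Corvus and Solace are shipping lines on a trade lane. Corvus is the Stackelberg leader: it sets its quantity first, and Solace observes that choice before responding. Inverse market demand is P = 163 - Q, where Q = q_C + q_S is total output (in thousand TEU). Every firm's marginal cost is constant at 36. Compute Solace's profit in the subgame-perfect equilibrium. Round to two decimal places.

The follower Solace best-responds to any q_C: π_S = (163 - Q)q_S - 36q_S.
∂π_S/∂q_S = 127 - q_C - 2q_S = 0 gives the reaction function q_S = (127 - q_C)/2.
Corvus substitutes q_S(q_C) into its own profit: π_C = q_C(163 - q_C - (127 - q_C)/2) - 36q_C = (199/2 - (1/2)q_C)q_C - 36q_C.
Leader FOC: 127/2 - q_C = 0, so q_C = 127/2.
Then q_S = (127 - 127/2)/2 = 127/4.
Price P = 163 - 381/4 = 271/4.
Solace's profit: (271/4 - 36)·(127/4) = 1008.0625.

1008.06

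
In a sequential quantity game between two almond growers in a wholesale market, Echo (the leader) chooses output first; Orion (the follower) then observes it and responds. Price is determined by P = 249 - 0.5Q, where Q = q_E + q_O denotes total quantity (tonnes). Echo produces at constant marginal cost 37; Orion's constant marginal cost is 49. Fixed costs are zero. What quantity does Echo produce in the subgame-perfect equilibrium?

Solve by backward induction. Given q_E, the follower Orion maximises π_O = (249 - (1/2)q_E - (1/2)q_O)q_O - 49q_O.
∂π_O/∂q_O = 200 - (1/2)q_E - q_O = 0 gives the reaction function q_O = (200 - (1/2)q_E).
Echo substitutes q_O(q_E) into its own profit: π_E = q_E(249 - (1/2)q_E - (200 - (1/2)q_E)/2) - 37q_E = (149 - (1/4)q_E)q_E - 37q_E.
Leader FOC: 112 - (1/2)q_E = 0, so q_E = 224.
Then q_O = (200 - (1/2)·224) = 88.

224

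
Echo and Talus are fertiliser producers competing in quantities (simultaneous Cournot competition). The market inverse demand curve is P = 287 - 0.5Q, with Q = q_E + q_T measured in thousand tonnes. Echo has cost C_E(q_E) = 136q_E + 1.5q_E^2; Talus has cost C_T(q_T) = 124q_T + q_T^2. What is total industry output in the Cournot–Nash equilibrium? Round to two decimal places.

Echo's profit: π_E = (287 - 0.5Q)q_E - (136q_E + (3/2)q_E²). Setting ∂π_E/∂q_E = 0: 151 - 4q_E - (1/2)(q_T) = 0.
Talus's first-order condition: 163 - 3q_T - (1/2)(q_E) = 0.
Best responses: q_E = (151 - (1/2)q_T)/4, q_T = (163 - (1/2)q_E)/3.
Solving the pair: q_E = 1486/47, q_T = 49.0638.
Total output Q = 1486/47 + 49.0638 = 80.6809.

80.68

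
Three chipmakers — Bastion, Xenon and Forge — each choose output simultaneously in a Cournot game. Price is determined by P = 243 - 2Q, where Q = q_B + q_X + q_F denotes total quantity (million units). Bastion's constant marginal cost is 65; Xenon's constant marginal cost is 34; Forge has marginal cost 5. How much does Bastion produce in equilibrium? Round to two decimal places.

Bastion's profit: π_B = (243 - 2Q)q_B - (65q_B). Setting ∂π_B/∂q_B = 0: 178 - 4q_B - 2(q_X + q_F) = 0.
Xenon's profit: π_X = (243 - 2Q)q_X - (34q_X). Setting ∂π_X/∂q_X = 0: 209 - 4q_X - 2(q_B + q_F) = 0.
Forge's profit: π_F = (243 - 2Q)q_F - (5q_F). Setting ∂π_F/∂q_F = 0: 238 - 4q_F - 2(q_B + q_X) = 0.
Adding the 3 first-order conditions: 625 − 8Q = 0, so Q = 625/8.
Back-substituting: q_B = (178 − 625/4)/2 = 87/8, q_X = (209 − 625/4)/2 = 211/8, q_F = (238 − 625/4)/2 = 327/8.

10.88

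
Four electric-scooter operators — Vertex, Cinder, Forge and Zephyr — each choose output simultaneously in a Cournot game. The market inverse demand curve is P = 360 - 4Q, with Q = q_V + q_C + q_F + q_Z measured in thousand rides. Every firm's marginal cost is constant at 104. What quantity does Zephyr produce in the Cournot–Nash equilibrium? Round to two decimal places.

Each firm earns π_i = (360 - 4Q)q_i - 104q_i.
First-order condition (treating rivals' output as given): 256 - 8q_i - 4·Σ_{j≠i} q_j = 0.
With identical firms every q_j equals q_i, so Σ_{j≠i} q_j = 3q_i and 256 = 20q_i, giving q_i = 64/5.

12.80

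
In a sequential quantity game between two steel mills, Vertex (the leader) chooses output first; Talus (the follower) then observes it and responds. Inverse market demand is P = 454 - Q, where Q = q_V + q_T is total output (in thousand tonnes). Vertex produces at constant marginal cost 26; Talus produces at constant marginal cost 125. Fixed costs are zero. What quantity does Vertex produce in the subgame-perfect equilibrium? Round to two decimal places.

The follower Talus best-responds to any q_V: π_T = (454 - Q)q_T - 125q_T.
∂π_T/∂q_T = 329 - q_V - 2q_T = 0 gives the reaction function q_T = (329 - q_V)/2.
Vertex substitutes q_T(q_V) into its own profit: π_V = q_V(454 - q_V - (329 - q_V)/2) - 26q_V = (579/2 - (1/2)q_V)q_V - 26q_V.
Leader FOC: 527/2 - q_V = 0, so q_V = 527/2.
Then q_T = (329 - 527/2)/2 = 131/4.

263.50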